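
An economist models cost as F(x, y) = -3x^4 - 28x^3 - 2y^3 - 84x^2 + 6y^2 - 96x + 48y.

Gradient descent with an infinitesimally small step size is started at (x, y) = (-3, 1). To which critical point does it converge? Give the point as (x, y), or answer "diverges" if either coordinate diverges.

F is separable, so gradient descent decouples: x follows -∂F/∂x, y follows -∂F/∂y.
∂F/∂x = -12(x + 1)(x + 2)(x + 4); at x=-3 this is -24, so x increases.
∂F/∂y = -6(y - 4)(y + 2); at y=1 this is 54, so y decreases.
x converges to its nearest critical value -2 (a local min of the x-part); y converges to -2. The iterate converges to (-2, -2).

(-2, -2)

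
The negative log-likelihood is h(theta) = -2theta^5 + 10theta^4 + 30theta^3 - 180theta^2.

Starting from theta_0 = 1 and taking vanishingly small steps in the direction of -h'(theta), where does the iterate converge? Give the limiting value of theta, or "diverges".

h'(theta) = -10theta(theta - 4)(theta - 3)(theta + 3), so h'(1) = -240.
Gradient descent moves in the -h' direction, i.e. theta is increasing.
The nearest critical point in that direction is theta = 3, where h'' = 180 > 0 (a local minimum). The iterate converges there.

3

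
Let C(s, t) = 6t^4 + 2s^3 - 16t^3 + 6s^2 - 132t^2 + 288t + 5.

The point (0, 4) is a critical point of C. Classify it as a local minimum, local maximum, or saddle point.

local minimum

The mixed partial ∂²C/∂s∂t is 0, so the Hessian at any point is diag(C_ss, C_tt) = diag(12(s + 1), 24(3t^2 - 4t - 11)).
At (0, 4): H = diag(12, 504).
Both eigenvalues are positive, so H is positive definite: a local minimum.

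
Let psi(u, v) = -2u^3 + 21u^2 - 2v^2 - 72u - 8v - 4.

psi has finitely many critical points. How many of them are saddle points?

1

psi separates as a function of u plus a function of v, so ∇psi=0 decouples.
∂psi/∂u = -6(u - 4)(u - 3) = 0 at u ∈ {3, 4}; ∂psi/∂v = -4(v + 2) = 0 at v ∈ {-2}.
The Hessian is diagonal: diag(psi_uu, psi_vv). Second derivatives: psi_uu(3)=6, psi_uu(4)=-6; psi_vv(-2)=-4.
Saddle points occur where the two diagonal entries have opposite signs: (3, -2). Count: 1.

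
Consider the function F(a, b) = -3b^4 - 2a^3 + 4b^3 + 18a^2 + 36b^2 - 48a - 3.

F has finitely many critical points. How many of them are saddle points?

F separates as a function of a plus a function of b, so ∇F=0 decouples.
∂F/∂a = -6(a - 4)(a - 2) = 0 at a ∈ {2, 4}; ∂F/∂b = -12b(b - 3)(b + 2) = 0 at b ∈ {-2, 0, 3}.
The Hessian is diagonal: diag(F_aa, F_bb). Second derivatives: F_aa(2)=12, F_aa(4)=-12; F_bb(-2)=-120, F_bb(0)=72, F_bb(3)=-180.
Saddle points occur where the two diagonal entries have opposite signs: (2, -2), (2, 3), (4, 0). Count: 3.

3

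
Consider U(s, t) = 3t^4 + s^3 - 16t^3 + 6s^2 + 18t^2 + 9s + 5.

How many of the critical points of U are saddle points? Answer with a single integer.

3

U separates as a function of s plus a function of t, so ∇U=0 decouples.
∂U/∂s = 3(s + 1)(s + 3) = 0 at s ∈ {-3, -1}; ∂U/∂t = 12t(t - 3)(t - 1) = 0 at t ∈ {0, 1, 3}.
The Hessian is diagonal: diag(U_ss, U_tt). Second derivatives: U_ss(-3)=-6, U_ss(-1)=6; U_tt(0)=36, U_tt(1)=-24, U_tt(3)=72.
Saddle points occur where the two diagonal entries have opposite signs: (-3, 0), (-3, 3), (-1, 1). Count: 3.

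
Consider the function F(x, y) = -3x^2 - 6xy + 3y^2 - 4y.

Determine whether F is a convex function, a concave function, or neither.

neither

F is quadratic, so its Hessian is the constant matrix H = [[-6, -6], [-6, 6]].
det(H) = -72, tr(H) = 0.
det(H) < 0, so H is indefinite: neither convex nor concave.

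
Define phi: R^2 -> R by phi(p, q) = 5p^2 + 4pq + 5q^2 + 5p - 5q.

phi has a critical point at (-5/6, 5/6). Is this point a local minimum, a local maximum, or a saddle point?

local minimum

The Hessian of phi is constant: H = [[10, 4], [4, 10]].
det(H) = 10·10 − 4² = 84.
det(H) > 0 and tr(H) = 20 > 0, so H is positive definite and the point is a local minimum.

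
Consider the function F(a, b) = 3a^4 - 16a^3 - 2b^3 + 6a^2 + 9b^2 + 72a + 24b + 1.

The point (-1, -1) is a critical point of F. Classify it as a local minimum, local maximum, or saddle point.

local minimum

The mixed partial ∂²F/∂a∂b is 0, so the Hessian at any point is diag(F_aa, F_bb) = diag(12(3a^2 - 8a + 1), 6(-2b + 3)).
At (-1, -1): H = diag(144, 30).
Both eigenvalues are positive, so H is positive definite: a local minimum.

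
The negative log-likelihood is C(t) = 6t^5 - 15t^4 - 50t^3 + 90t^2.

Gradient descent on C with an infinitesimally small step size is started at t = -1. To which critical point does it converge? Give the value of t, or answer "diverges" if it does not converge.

C'(t) = 30t(t - 3)(t - 1)(t + 2), so C'(-1) = -240.
Gradient descent moves in the -C' direction, i.e. t is increasing.
The nearest critical point in that direction is t = 0, where C'' = 180 > 0 (a local minimum). The iterate converges there.

0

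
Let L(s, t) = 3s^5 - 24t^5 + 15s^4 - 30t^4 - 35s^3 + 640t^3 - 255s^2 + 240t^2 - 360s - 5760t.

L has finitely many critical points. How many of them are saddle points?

L separates as a function of s plus a function of t, so ∇L=0 decouples.
∂L/∂s = 15(s - 3)(s + 1)(s + 2)(s + 4) = 0 at s ∈ {-4, -2, -1, 3}; ∂L/∂t = -120(t - 3)(t - 2)(t + 2)(t + 4) = 0 at t ∈ {-4, -2, 2, 3}.
The Hessian is diagonal: diag(L_ss, L_tt). Second derivatives: L_ss(-4)=-630, L_ss(-2)=150, L_ss(-1)=-180, L_ss(3)=2100; L_tt(-4)=10080, L_tt(-2)=-4800, L_tt(2)=2880, L_tt(3)=-4200.
Saddle points occur where the two diagonal entries have opposite signs: (-4, -4), (-4, 2), (-2, -2), (-2, 3), (-1, -4), (-1, 2), (3, -2), (3, 3). Count: 8.

8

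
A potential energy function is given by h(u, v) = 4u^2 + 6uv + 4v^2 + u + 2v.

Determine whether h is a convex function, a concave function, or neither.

convex

h is quadratic, so its Hessian is the constant matrix H = [[8, 6], [6, 8]].
det(H) = 28, tr(H) = 16.
det(H) > 0 and tr(H) > 0, so H is positive definite everywhere: convex.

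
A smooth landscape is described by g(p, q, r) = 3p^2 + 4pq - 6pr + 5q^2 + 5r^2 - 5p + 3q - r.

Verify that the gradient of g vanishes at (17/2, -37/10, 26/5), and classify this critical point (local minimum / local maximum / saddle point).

∇g = (6p + 4q - 6r - 5, 4p + 10q + 3, -6p + 10r - 1); substituting (17/2, -37/10, 26/5) gives ∇g = (0, 0, 0), so (17/2, -37/10, 26/5) is indeed a critical point.
The Hessian is constant: H = [[6, 4, -6], [4, 10, 0], [-6, 0, 10]].
Leading principal minors: Δ₁ = 6, Δ₂ = 44, Δ₃ = 80.
All leading minors are positive, so H is positive definite: a local minimum.

local minimum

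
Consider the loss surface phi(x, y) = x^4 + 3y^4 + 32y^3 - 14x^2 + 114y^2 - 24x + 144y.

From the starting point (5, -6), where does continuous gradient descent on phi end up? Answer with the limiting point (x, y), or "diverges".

phi is separable, so gradient descent decouples: x follows -∂phi/∂x, y follows -∂phi/∂y.
∂phi/∂x = 4(x - 3)(x + 1)(x + 2); at x=5 this is 336, so x decreases.
∂phi/∂y = 12(y + 1)(y + 3)(y + 4); at y=-6 this is -360, so y increases.
x converges to its nearest critical value 3 (a local min of the x-part); y converges to -4. The iterate converges to (3, -4).

(3, -4)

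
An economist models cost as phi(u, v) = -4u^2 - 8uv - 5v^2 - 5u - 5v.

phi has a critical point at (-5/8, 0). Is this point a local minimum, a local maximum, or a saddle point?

The Hessian of phi is constant: H = [[-8, -8], [-8, -10]].
det(H) = (-8)·(-10) − (-8)² = 16.
det(H) > 0 and tr(H) = -18 < 0, so H is negative definite and the point is a local maximum.

local maximum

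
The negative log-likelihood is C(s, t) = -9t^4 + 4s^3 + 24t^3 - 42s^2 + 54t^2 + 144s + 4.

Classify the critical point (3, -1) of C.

The mixed partial ∂²C/∂s∂t is 0, so the Hessian at any point is diag(C_ss, C_tt) = diag(12(2s - 7), 36(-3t^2 + 4t + 3)).
At (3, -1): H = diag(-12, -144).
Both eigenvalues are negative, so H is negative definite: a local maximum.

local maximum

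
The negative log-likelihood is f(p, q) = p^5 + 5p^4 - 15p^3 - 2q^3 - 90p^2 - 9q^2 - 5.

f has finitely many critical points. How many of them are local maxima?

2

f separates as a function of p plus a function of q, so ∇f=0 decouples.
∂f/∂p = 5p(p - 3)(p + 3)(p + 4) = 0 at p ∈ {-4, -3, 0, 3}; ∂f/∂q = -6q(q + 3) = 0 at q ∈ {-3, 0}.
The Hessian is diagonal: diag(f_pp, f_qq). Second derivatives: f_pp(-4)=-140, f_pp(-3)=90, f_pp(0)=-180, f_pp(3)=630; f_qq(-3)=18, f_qq(0)=-18.
Local maxima occur where both diagonal entries negative: (-4, 0), (0, 0). Count: 2.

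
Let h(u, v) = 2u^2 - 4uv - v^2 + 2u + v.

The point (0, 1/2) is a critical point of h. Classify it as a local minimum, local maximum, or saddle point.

saddle point

The Hessian of h is constant: H = [[4, -4], [-4, -2]].
det(H) = 4·(-2) − (-4)² = -24.
Since det(H) < 0, H is indefinite and the critical point is a saddle point.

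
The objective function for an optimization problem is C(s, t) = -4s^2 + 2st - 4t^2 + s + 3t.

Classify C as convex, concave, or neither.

C is quadratic, so its Hessian is the constant matrix H = [[-8, 2], [2, -8]].
det(H) = 60, tr(H) = -16.
det(H) > 0 and tr(H) < 0, so H is negative definite everywhere: concave.

concave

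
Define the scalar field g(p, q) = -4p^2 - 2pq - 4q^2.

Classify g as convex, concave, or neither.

concave

g is quadratic, so its Hessian is the constant matrix H = [[-8, -2], [-2, -8]].
det(H) = 60, tr(H) = -16.
det(H) > 0 and tr(H) < 0, so H is negative definite everywhere: concave.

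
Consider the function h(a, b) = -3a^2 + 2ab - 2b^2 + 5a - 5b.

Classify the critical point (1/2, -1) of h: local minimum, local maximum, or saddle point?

local maximum

The Hessian of h is constant: H = [[-6, 2], [2, -4]].
det(H) = (-6)·(-4) − 2² = 20.
det(H) > 0 and tr(H) = -10 < 0, so H is negative definite and the point is a local maximum.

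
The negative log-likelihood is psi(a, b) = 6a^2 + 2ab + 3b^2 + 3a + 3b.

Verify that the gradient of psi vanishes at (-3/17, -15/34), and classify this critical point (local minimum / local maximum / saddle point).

local minimum

∇psi = (12a + 2b + 3, 2a + 6b + 3); substituting (-3/17, -15/34) gives ∇psi = (0, 0), so (-3/17, -15/34) is indeed a critical point.
The Hessian of psi is constant: H = [[12, 2], [2, 6]].
det(H) = 12·6 − 2² = 68.
det(H) > 0 and tr(H) = 18 > 0, so H is positive definite and the point is a local minimum.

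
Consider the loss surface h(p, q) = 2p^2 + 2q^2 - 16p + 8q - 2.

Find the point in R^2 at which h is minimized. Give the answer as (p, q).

h(p,q) separates as A(p) + B(q) − 2, so its minimum is min A + min B − 2.
A'(p) = 4p - 16 vanishes at p ∈ {4}; B'(q) = 4q + 8 vanishes at q ∈ {-2}.
Local minima of A (where A''>0): A(4)=-32. Local minima of B: B(-2)=-8.
So the global minimum of h is A(4) + B(-2) − 2 = -32 − 8 − 2 = -42, attained at (4, -2).

(4, -2)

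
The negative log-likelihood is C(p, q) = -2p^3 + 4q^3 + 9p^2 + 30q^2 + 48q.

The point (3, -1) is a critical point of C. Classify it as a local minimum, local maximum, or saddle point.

saddle point

The mixed partial ∂²C/∂p∂q is 0, so the Hessian at any point is diag(C_pp, C_qq) = diag(6(-2p + 3), 12(2q + 5)).
At (3, -1): H = diag(-18, 36).
The eigenvalues have opposite signs, so H is indefinite: a saddle point.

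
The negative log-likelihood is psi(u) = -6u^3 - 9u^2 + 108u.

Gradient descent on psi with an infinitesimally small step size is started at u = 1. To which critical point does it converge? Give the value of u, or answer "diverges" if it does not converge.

psi'(u) = -18(u - 2)(u + 3), so psi'(1) = 72.
Gradient descent moves in the -psi' direction, i.e. u is decreasing.
The nearest critical point in that direction is u = -3, where psi'' = 90 > 0 (a local minimum). The iterate converges there.

-3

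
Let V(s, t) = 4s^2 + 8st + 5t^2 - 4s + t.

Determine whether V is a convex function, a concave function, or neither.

convex

V is quadratic, so its Hessian is the constant matrix H = [[8, 8], [8, 10]].
det(H) = 16, tr(H) = 18.
det(H) > 0 and tr(H) > 0, so H is positive definite everywhere: convex.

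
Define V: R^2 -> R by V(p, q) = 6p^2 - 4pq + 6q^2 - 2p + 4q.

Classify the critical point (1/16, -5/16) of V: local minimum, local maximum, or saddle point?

The Hessian of V is constant: H = [[12, -4], [-4, 12]].
det(H) = 12·12 − (-4)² = 128.
det(H) > 0 and tr(H) = 24 > 0, so H is positive definite and the point is a local minimum.

local minimum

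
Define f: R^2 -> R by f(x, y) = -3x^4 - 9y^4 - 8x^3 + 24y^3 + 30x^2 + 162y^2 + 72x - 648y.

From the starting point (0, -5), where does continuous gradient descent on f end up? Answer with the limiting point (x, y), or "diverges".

diverges

f is separable, so gradient descent decouples: x follows -∂f/∂x, y follows -∂f/∂y.
∂f/∂x = -12(x - 2)(x + 1)(x + 3); at x=0 this is 72, so x decreases.
∂f/∂y = -36(y - 3)(y - 2)(y + 3); at y=-5 this is 4032, so y decreases.
The y-coordinate has no critical point in that direction and runs off to infinity.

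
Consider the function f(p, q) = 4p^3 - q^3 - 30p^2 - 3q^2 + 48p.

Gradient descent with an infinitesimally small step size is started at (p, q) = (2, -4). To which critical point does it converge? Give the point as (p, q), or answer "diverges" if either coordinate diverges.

f is separable, so gradient descent decouples: p follows -∂f/∂p, q follows -∂f/∂q.
∂f/∂p = 12(p - 4)(p - 1); at p=2 this is -24, so p increases.
∂f/∂q = -3q(q + 2); at q=-4 this is -24, so q increases.
p converges to its nearest critical value 4 (a local min of the p-part); q converges to -2. The iterate converges to (4, -2).

(4, -2)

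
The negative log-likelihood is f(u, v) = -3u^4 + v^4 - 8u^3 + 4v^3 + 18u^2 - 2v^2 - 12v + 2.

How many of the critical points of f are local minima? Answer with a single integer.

2

f separates as a function of u plus a function of v, so ∇f=0 decouples.
∂f/∂u = -12u(u - 1)(u + 3) = 0 at u ∈ {-3, 0, 1}; ∂f/∂v = 4(v - 1)(v + 1)(v + 3) = 0 at v ∈ {-3, -1, 1}.
The Hessian is diagonal: diag(f_uu, f_vv). Second derivatives: f_uu(-3)=-144, f_uu(0)=36, f_uu(1)=-48; f_vv(-3)=32, f_vv(-1)=-16, f_vv(1)=32.
Local minima occur where both diagonal entries positive: (0, -3), (0, 1). Count: 2.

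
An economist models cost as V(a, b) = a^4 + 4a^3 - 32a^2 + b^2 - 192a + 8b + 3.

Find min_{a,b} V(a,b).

V(a,b) separates as P(a) + Q(b) + 3, so its minimum is min P + min Q + 3.
P'(a) = 4(a - 4)(a + 3)(a + 4) vanishes at a ∈ {-4, -3, 4}; Q'(b) = 2b + 8 vanishes at b ∈ {-4}.
Local minima of P (where P''>0): P(-4)=256, P(4)=-768. Local minima of Q: Q(-4)=-16.
So the global minimum of V is P(4) + Q(-4) + 3 = -768 − 16 + 3 = -781, attained at (4, -4).

-781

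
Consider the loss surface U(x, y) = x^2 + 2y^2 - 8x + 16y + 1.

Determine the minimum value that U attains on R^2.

U(x,y) separates as P(x) + Q(y) + 1, so its minimum is min P + min Q + 1.
P'(x) = 2x - 8 vanishes at x ∈ {4}; Q'(y) = 4y + 16 vanishes at y ∈ {-4}.
Local minima of P (where P''>0): P(4)=-16. Local minima of Q: Q(-4)=-32.
So the global minimum of U is P(4) + Q(-4) + 1 = -16 − 32 + 1 = -47, attained at (4, -4).

-47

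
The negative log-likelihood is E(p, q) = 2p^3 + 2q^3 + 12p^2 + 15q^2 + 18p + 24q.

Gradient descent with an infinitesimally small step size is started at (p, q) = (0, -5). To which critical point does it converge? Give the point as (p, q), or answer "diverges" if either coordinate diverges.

E is separable, so gradient descent decouples: p follows -∂E/∂p, q follows -∂E/∂q.
∂E/∂p = 6(p + 1)(p + 3); at p=0 this is 18, so p decreases.
∂E/∂q = 6(q + 1)(q + 4); at q=-5 this is 24, so q decreases.
The q-coordinate has no critical point in that direction and runs off to infinity.

diverges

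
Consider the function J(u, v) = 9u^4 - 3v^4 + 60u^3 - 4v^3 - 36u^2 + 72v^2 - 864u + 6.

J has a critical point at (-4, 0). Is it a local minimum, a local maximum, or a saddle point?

The mixed partial ∂²J/∂u∂v is 0, so the Hessian at any point is diag(J_uu, J_vv) = diag(36(3u^2 + 10u - 2), 12(-3v^2 - 2v + 12)).
At (-4, 0): H = diag(216, 144).
Both eigenvalues are positive, so H is positive definite: a local minimum.

local minimum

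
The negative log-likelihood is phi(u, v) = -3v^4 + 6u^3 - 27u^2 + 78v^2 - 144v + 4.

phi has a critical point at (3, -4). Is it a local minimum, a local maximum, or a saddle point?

saddle point

The mixed partial ∂²phi/∂u∂v is 0, so the Hessian at any point is diag(phi_uu, phi_vv) = diag(18(2u - 3), 12(-3v^2 + 13)).
At (3, -4): H = diag(54, -420).
The eigenvalues have opposite signs, so H is indefinite: a saddle point.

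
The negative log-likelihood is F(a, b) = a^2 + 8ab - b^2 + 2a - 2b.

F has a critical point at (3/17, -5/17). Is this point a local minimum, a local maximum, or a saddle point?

The Hessian of F is constant: H = [[2, 8], [8, -2]].
det(H) = 2·(-2) − 8² = -68.
Since det(H) < 0, H is indefinite and the critical point is a saddle point.

saddle point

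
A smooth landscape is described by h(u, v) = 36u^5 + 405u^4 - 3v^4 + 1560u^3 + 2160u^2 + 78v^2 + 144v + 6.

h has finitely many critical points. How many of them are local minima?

h separates as a function of u plus a function of v, so ∇h=0 decouples.
∂h/∂u = 180u(u + 2)(u + 3)(u + 4) = 0 at u ∈ {-4, -3, -2, 0}; ∂h/∂v = -12(v - 4)(v + 1)(v + 3) = 0 at v ∈ {-3, -1, 4}.
The Hessian is diagonal: diag(h_uu, h_vv). Second derivatives: h_uu(-4)=-1440, h_uu(-3)=540, h_uu(-2)=-720, h_uu(0)=4320; h_vv(-3)=-168, h_vv(-1)=120, h_vv(4)=-420.
Local minima occur where both diagonal entries positive: (-3, -1), (0, -1). Count: 2.

2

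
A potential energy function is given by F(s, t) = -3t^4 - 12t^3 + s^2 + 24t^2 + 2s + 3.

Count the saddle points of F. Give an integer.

F separates as a function of s plus a function of t, so ∇F=0 decouples.
∂F/∂s = 2(s + 1) = 0 at s ∈ {-1}; ∂F/∂t = -12t(t - 1)(t + 4) = 0 at t ∈ {-4, 0, 1}.
The Hessian is diagonal: diag(F_ss, F_tt). Second derivatives: F_ss(-1)=2; F_tt(-4)=-240, F_tt(0)=48, F_tt(1)=-60.
Saddle points occur where the two diagonal entries have opposite signs: (-1, -4), (-1, 1). Count: 2.

2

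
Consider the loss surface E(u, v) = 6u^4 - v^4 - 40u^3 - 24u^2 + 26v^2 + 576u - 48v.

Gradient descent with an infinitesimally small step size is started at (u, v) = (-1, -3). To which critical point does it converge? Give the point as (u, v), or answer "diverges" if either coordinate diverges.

(-2, 1)

E is separable, so gradient descent decouples: u follows -∂E/∂u, v follows -∂E/∂v.
∂E/∂u = 24(u - 4)(u - 3)(u + 2); at u=-1 this is 480, so u decreases.
∂E/∂v = -4(v - 3)(v - 1)(v + 4); at v=-3 this is -96, so v increases.
u converges to its nearest critical value -2 (a local min of the u-part); v converges to 1. The iterate converges to (-2, 1).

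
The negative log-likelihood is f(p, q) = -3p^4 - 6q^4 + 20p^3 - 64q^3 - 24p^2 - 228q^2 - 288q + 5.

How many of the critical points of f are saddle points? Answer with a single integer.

4

f separates as a function of p plus a function of q, so ∇f=0 decouples.
∂f/∂p = -12p(p - 4)(p - 1) = 0 at p ∈ {0, 1, 4}; ∂f/∂q = -24(q + 1)(q + 3)(q + 4) = 0 at q ∈ {-4, -3, -1}.
The Hessian is diagonal: diag(f_pp, f_qq). Second derivatives: f_pp(0)=-48, f_pp(1)=36, f_pp(4)=-144; f_qq(-4)=-72, f_qq(-3)=48, f_qq(-1)=-144.
Saddle points occur where the two diagonal entries have opposite signs: (0, -3), (1, -4), (1, -1), (4, -3). Count: 4.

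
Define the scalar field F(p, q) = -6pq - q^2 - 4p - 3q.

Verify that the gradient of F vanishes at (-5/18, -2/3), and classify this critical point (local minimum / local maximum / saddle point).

∇F = (-6q - 4, -6p - 2q - 3); substituting (-5/18, -2/3) gives ∇F = (0, 0), so (-5/18, -2/3) is indeed a critical point.
The Hessian of F is constant: H = [[0, -6], [-6, -2]].
det(H) = 0·(-2) − (-6)² = -36.
Since det(H) < 0, H is indefinite and the critical point is a saddle point.

saddle point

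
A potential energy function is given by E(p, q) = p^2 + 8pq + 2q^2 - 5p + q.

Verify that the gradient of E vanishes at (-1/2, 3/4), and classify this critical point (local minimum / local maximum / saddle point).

∇E = (2p + 8q - 5, 8p + 4q + 1); substituting (-1/2, 3/4) gives ∇E = (0, 0), so (-1/2, 3/4) is indeed a critical point.
The Hessian of E is constant: H = [[2, 8], [8, 4]].
det(H) = 2·4 − 8² = -56.
Since det(H) < 0, H is indefinite and the critical point is a saddle point.

saddle point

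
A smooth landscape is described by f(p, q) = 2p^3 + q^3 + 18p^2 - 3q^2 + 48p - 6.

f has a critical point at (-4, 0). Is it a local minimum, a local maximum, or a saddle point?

local maximum

The mixed partial ∂²f/∂p∂q is 0, so the Hessian at any point is diag(f_pp, f_qq) = diag(12(p + 3), 6(q - 1)).
At (-4, 0): H = diag(-12, -6).
Both eigenvalues are negative, so H is negative definite: a local maximum.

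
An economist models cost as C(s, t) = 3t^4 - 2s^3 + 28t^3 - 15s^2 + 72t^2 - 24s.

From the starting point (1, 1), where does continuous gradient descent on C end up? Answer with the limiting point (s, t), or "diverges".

diverges

C is separable, so gradient descent decouples: s follows -∂C/∂s, t follows -∂C/∂t.
∂C/∂s = -6(s + 1)(s + 4); at s=1 this is -60, so s increases.
∂C/∂t = 12t(t + 3)(t + 4); at t=1 this is 240, so t decreases.
The s-coordinate has no critical point in that direction and runs off to infinity.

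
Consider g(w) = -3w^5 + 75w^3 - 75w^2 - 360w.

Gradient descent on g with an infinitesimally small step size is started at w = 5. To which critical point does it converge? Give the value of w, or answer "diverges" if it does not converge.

g'(w) = -15(w - 3)(w - 2)(w + 1)(w + 4), so g'(5) = -4860.
Gradient descent moves in the -g' direction, i.e. w is increasing.
There is no critical point above w=5, and g' keeps the same sign, so the iterate runs off to +∞.

diverges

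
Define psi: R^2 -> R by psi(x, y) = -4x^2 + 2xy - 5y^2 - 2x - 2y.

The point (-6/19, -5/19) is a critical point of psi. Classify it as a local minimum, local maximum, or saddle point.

local maximum

The Hessian of psi is constant: H = [[-8, 2], [2, -10]].
det(H) = (-8)·(-10) − 2² = 76.
det(H) > 0 and tr(H) = -18 < 0, so H is negative definite and the point is a local maximum.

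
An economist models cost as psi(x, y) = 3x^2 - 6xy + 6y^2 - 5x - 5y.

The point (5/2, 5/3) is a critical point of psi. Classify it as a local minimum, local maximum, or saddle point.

The Hessian of psi is constant: H = [[6, -6], [-6, 12]].
det(H) = 6·12 − (-6)² = 36.
det(H) > 0 and tr(H) = 18 > 0, so H is positive definite and the point is a local minimum.

local minimum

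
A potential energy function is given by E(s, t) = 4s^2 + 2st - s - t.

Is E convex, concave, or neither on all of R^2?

neither

E is quadratic, so its Hessian is the constant matrix H = [[8, 2], [2, 0]].
det(H) = -4, tr(H) = 8.
det(H) < 0, so H is indefinite: neither convex nor concave.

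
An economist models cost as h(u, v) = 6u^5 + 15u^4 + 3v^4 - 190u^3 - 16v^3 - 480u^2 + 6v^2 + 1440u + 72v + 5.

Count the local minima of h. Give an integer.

4

h separates as a function of u plus a function of v, so ∇h=0 decouples.
∂h/∂u = 30(u - 4)(u - 1)(u + 3)(u + 4) = 0 at u ∈ {-4, -3, 1, 4}; ∂h/∂v = 12(v - 3)(v - 2)(v + 1) = 0 at v ∈ {-1, 2, 3}.
The Hessian is diagonal: diag(h_uu, h_vv). Second derivatives: h_uu(-4)=-1200, h_uu(-3)=840, h_uu(1)=-1800, h_uu(4)=5040; h_vv(-1)=144, h_vv(2)=-36, h_vv(3)=48.
Local minima occur where both diagonal entries positive: (-3, -1), (-3, 3), (4, -1), (4, 3). Count: 4.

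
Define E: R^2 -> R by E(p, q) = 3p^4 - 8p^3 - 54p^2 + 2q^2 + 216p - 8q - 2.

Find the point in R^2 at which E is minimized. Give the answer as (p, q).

(-3, 2)

E(p,q) separates as A(p) + B(q) − 2, so its minimum is min A + min B − 2.
A'(p) = 12(p - 3)(p - 2)(p + 3) vanishes at p ∈ {-3, 2, 3}; B'(q) = 4q - 8 vanishes at q ∈ {2}.
Local minima of A (where A''>0): A(-3)=-675, A(3)=189. Local minima of B: B(2)=-8.
So the global minimum of E is A(-3) + B(2) − 2 = -675 − 8 − 2 = -685, attained at (-3, 2).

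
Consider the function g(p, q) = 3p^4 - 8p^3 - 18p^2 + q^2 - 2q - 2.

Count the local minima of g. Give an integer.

2

g separates as a function of p plus a function of q, so ∇g=0 decouples.
∂g/∂p = 12p(p - 3)(p + 1) = 0 at p ∈ {-1, 0, 3}; ∂g/∂q = 2(q - 1) = 0 at q ∈ {1}.
The Hessian is diagonal: diag(g_pp, g_qq). Second derivatives: g_pp(-1)=48, g_pp(0)=-36, g_pp(3)=144; g_qq(1)=2.
Local minima occur where both diagonal entries positive: (-1, 1), (3, 1). Count: 2.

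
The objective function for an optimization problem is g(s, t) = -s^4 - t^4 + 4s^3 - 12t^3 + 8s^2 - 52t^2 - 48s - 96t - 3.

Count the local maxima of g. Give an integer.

4

g separates as a function of s plus a function of t, so ∇g=0 decouples.
∂g/∂s = -4(s - 3)(s - 2)(s + 2) = 0 at s ∈ {-2, 2, 3}; ∂g/∂t = -4(t + 2)(t + 3)(t + 4) = 0 at t ∈ {-4, -3, -2}.
The Hessian is diagonal: diag(g_ss, g_tt). Second derivatives: g_ss(-2)=-80, g_ss(2)=16, g_ss(3)=-20; g_tt(-4)=-8, g_tt(-3)=4, g_tt(-2)=-8.
Local maxima occur where both diagonal entries negative: (-2, -4), (-2, -2), (3, -4), (3, -2). Count: 4.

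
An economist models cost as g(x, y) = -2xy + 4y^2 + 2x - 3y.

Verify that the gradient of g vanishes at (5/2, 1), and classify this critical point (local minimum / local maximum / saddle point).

∇g = (-2y + 2, -2x + 8y - 3); substituting (5/2, 1) gives ∇g = (0, 0), so (5/2, 1) is indeed a critical point.
The Hessian of g is constant: H = [[0, -2], [-2, 8]].
det(H) = 0·8 − (-2)² = -4.
Since det(H) < 0, H is indefinite and the critical point is a saddle point.

saddle point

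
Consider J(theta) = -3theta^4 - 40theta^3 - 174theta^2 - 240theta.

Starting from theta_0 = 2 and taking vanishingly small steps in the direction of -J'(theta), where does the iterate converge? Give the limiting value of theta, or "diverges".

diverges

J'(theta) = -12(theta + 1)(theta + 4)(theta + 5), so J'(2) = -1512.
Gradient descent moves in the -J' direction, i.e. theta is increasing.
There is no critical point above theta=2, and J' keeps the same sign, so the iterate runs off to +∞.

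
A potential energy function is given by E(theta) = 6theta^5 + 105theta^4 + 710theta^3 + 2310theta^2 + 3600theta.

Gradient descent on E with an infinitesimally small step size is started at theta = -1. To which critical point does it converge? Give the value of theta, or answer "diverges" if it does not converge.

-2

E'(theta) = 30(theta + 2)(theta + 3)(theta + 4)(theta + 5), so E'(-1) = 720.
Gradient descent moves in the -E' direction, i.e. theta is decreasing.
The nearest critical point in that direction is theta = -2, where E'' = 180 > 0 (a local minimum). The iterate converges there.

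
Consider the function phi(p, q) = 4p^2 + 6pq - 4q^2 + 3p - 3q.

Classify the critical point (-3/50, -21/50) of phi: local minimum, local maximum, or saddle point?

saddle point

The Hessian of phi is constant: H = [[8, 6], [6, -8]].
det(H) = 8·(-8) − 6² = -100.
Since det(H) < 0, H is indefinite and the critical point is a saddle point.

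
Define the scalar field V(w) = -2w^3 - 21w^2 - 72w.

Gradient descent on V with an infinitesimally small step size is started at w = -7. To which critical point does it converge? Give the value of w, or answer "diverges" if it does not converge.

V'(w) = -6(w + 3)(w + 4), so V'(-7) = -72.
Gradient descent moves in the -V' direction, i.e. w is increasing.
The nearest critical point in that direction is w = -4, where V'' = 6 > 0 (a local minimum). The iterate converges there.

-4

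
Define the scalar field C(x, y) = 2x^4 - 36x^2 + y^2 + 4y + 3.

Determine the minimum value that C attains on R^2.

C(x,y) separates as P(x) + Q(y) + 3, so its minimum is min P + min Q + 3.
P'(x) = 8x(x - 3)(x + 3) vanishes at x ∈ {-3, 0, 3}; Q'(y) = 2y + 4 vanishes at y ∈ {-2}.
Local minima of P (where P''>0): P(-3)=-162, P(3)=-162. Local minima of Q: Q(-2)=-4.
So the global minimum of C is P(-3) + Q(-2) + 3 = -162 − 4 + 3 = -163, attained at (-3, -2).

-163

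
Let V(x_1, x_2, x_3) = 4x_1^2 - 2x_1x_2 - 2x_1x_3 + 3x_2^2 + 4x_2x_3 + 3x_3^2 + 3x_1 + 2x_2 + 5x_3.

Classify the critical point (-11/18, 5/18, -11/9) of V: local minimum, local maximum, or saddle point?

local minimum

The Hessian is constant: H = [[8, -2, -2], [-2, 6, 4], [-2, 4, 6]].
Leading principal minors: Δ₁ = 8, Δ₂ = 44, Δ₃ = 144.
All leading minors are positive, so H is positive definite: a local minimum.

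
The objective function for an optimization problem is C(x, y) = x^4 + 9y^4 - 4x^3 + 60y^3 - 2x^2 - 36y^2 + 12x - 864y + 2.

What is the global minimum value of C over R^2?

C(x,y) separates as P(x) + Q(y) + 2, so its minimum is min P + min Q + 2.
P'(x) = 4(x - 3)(x - 1)(x + 1) vanishes at x ∈ {-1, 1, 3}; Q'(y) = 36(y - 2)(y + 3)(y + 4) vanishes at y ∈ {-4, -3, 2}.
Local minima of P (where P''>0): P(-1)=-9, P(3)=-9. Local minima of Q: Q(-4)=1344, Q(2)=-1248.
So the global minimum of C is P(-1) + Q(2) + 2 = -9 − 1248 + 2 = -1255, attained at (-1, 2).

-1255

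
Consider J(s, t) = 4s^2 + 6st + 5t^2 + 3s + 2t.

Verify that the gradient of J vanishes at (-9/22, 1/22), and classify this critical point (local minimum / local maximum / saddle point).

local minimum

∇J = (8s + 6t + 3, 6s + 10t + 2); substituting (-9/22, 1/22) gives ∇J = (0, 0), so (-9/22, 1/22) is indeed a critical point.
The Hessian of J is constant: H = [[8, 6], [6, 10]].
det(H) = 8·10 − 6² = 44.
det(H) > 0 and tr(H) = 18 > 0, so H is positive definite and the point is a local minimum.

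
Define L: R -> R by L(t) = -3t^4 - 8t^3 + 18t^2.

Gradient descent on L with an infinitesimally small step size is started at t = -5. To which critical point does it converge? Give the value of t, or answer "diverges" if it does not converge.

diverges

L'(t) = -12t(t - 1)(t + 3), so L'(-5) = 720.
Gradient descent moves in the -L' direction, i.e. t is decreasing.
There is no critical point below t=-5, and L' keeps the same sign, so the iterate runs off to −∞.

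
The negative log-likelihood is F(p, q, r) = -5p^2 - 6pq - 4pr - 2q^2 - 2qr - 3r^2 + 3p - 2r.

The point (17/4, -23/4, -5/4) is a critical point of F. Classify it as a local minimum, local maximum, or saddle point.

local maximum

The Hessian is constant: H = [[-10, -6, -4], [-6, -4, -2], [-4, -2, -6]].
Leading principal minors: Δ₁ = -10, Δ₂ = 4, Δ₃ = -16.
The minors alternate sign starting negative (−, +, −), so H is negative definite: a local maximum.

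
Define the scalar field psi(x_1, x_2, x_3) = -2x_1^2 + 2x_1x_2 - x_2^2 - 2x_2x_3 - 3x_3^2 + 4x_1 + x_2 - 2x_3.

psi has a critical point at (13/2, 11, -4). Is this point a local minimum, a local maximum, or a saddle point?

local maximum

The Hessian is constant: H = [[-4, 2, 0], [2, -2, -2], [0, -2, -6]].
Leading principal minors: Δ₁ = -4, Δ₂ = 4, Δ₃ = -8.
The minors alternate sign starting negative (−, +, −), so H is negative definite: a local maximum.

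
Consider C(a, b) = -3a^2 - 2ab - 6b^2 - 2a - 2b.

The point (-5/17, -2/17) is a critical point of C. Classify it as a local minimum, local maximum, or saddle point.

The Hessian of C is constant: H = [[-6, -2], [-2, -12]].
det(H) = (-6)·(-12) − (-2)² = 68.
det(H) > 0 and tr(H) = -18 < 0, so H is negative definite and the point is a local maximum.

local maximum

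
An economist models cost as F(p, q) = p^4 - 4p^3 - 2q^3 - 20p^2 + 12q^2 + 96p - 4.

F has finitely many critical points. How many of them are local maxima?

F separates as a function of p plus a function of q, so ∇F=0 decouples.
∂F/∂p = 4(p - 4)(p - 2)(p + 3) = 0 at p ∈ {-3, 2, 4}; ∂F/∂q = -6q(q - 4) = 0 at q ∈ {0, 4}.
The Hessian is diagonal: diag(F_pp, F_qq). Second derivatives: F_pp(-3)=140, F_pp(2)=-40, F_pp(4)=56; F_qq(0)=24, F_qq(4)=-24.
Local maxima occur where both diagonal entries negative: (2, 4). Count: 1.

1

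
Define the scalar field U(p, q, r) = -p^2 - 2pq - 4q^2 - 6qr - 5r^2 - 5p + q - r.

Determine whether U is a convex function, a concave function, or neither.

U is quadratic, so its Hessian is the constant matrix H = [[-2, -2, 0], [-2, -8, -6], [0, -6, -10]].
Leading principal minors: -2, 12, -48.
Signs alternate −, +, − ⇒ H ≺ 0 ⇒ concave.

concave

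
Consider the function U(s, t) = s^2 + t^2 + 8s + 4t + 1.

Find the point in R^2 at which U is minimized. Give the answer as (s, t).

(-4, -2)

U(s,t) separates as P(s) + Q(t) + 1, so its minimum is min P + min Q + 1.
P'(s) = 2s + 8 vanishes at s ∈ {-4}; Q'(t) = 2(t + 2) vanishes at t ∈ {-2}.
Local minima of P (where P''>0): P(-4)=-16. Local minima of Q: Q(-2)=-4.
So the global minimum of U is P(-4) + Q(-2) + 1 = -16 − 4 + 1 = -19, attained at (-4, -2).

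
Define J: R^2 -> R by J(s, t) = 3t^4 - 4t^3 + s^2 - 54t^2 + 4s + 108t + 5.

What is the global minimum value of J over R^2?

J(s,t) separates as P(s) + Q(t) + 5, so its minimum is min P + min Q + 5.
P'(s) = 2s + 4 vanishes at s ∈ {-2}; Q'(t) = 12(t - 3)(t - 1)(t + 3) vanishes at t ∈ {-3, 1, 3}.
Local minima of P (where P''>0): P(-2)=-4. Local minima of Q: Q(-3)=-459, Q(3)=-27.
So the global minimum of J is P(-2) + Q(-3) + 5 = -4 − 459 + 5 = -458, attained at (-2, -3).

-458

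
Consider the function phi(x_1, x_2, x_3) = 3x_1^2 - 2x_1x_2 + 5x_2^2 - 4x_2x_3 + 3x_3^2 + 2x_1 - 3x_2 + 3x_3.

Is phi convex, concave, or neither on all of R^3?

phi is quadratic, so its Hessian is the constant matrix H = [[6, -2, 0], [-2, 10, -4], [0, -4, 6]].
Leading principal minors: 6, 56, 240.
All positive ⇒ H ≻ 0 ⇒ convex.

convex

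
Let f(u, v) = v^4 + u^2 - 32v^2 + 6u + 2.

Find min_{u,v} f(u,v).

-263

f(u,v) separates as P(u) + Q(v) + 2, so its minimum is min P + min Q + 2.
P'(u) = 2u + 6 vanishes at u ∈ {-3}; Q'(v) = 4v(v - 4)(v + 4) vanishes at v ∈ {-4, 0, 4}.
Local minima of P (where P''>0): P(-3)=-9. Local minima of Q: Q(-4)=-256, Q(4)=-256.
So the global minimum of f is P(-3) + Q(-4) + 2 = -9 − 256 + 2 = -263, attained at (-3, -4).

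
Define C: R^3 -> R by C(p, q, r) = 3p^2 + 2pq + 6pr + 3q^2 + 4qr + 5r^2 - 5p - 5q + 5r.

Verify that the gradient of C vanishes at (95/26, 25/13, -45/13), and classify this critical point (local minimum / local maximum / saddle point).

∇C = (6p + 2q + 6r - 5, 2p + 6q + 4r - 5, 6p + 4q + 10r + 5); substituting (95/26, 25/13, -45/13) gives ∇C = (0, 0, 0), so (95/26, 25/13, -45/13) is indeed a critical point.
The Hessian is constant: H = [[6, 2, 6], [2, 6, 4], [6, 4, 10]].
Leading principal minors: Δ₁ = 6, Δ₂ = 32, Δ₃ = 104.
All leading minors are positive, so H is positive definite: a local minimum.

local minimum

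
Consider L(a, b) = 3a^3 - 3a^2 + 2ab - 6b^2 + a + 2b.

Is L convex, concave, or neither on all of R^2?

The term 3a^3 is cubic, so the Hessian is not constant.
∂²L/∂a² = 18a - 6, which takes both signs as a varies (negative for sufficiently negative a). A diagonal entry of the Hessian changing sign means the Hessian is neither positive- nor negative-semidefinite on all of R^2.

neither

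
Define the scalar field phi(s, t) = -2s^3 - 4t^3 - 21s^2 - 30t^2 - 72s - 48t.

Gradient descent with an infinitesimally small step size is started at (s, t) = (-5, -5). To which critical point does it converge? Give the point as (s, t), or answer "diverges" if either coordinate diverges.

phi is separable, so gradient descent decouples: s follows -∂phi/∂s, t follows -∂phi/∂t.
∂phi/∂s = -6(s + 3)(s + 4); at s=-5 this is -12, so s increases.
∂phi/∂t = -12(t + 1)(t + 4); at t=-5 this is -48, so t increases.
s converges to its nearest critical value -4 (a local min of the s-part); t converges to -4. The iterate converges to (-4, -4).

(-4, -4)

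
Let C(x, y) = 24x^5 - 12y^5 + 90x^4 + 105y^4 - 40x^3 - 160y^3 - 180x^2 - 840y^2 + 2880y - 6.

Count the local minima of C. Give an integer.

C separates as a function of x plus a function of y, so ∇C=0 decouples.
∂C/∂x = 120x(x - 1)(x + 1)(x + 3) = 0 at x ∈ {-3, -1, 0, 1}; ∂C/∂y = -60(y - 4)(y - 3)(y - 2)(y + 2) = 0 at y ∈ {-2, 2, 3, 4}.
The Hessian is diagonal: diag(C_xx, C_yy). Second derivatives: C_xx(-3)=-2880, C_xx(-1)=480, C_xx(0)=-360, C_xx(1)=960; C_yy(-2)=7200, C_yy(2)=-480, C_yy(3)=300, C_yy(4)=-720.
Local minima occur where both diagonal entries positive: (-1, -2), (-1, 3), (1, -2), (1, 3). Count: 4.

4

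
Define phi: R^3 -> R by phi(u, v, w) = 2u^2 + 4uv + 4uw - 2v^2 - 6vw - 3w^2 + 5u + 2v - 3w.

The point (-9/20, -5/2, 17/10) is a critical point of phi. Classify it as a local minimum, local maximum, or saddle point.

saddle point

The Hessian is constant: H = [[4, 4, 4], [4, -4, -6], [4, -6, -6]].
Leading principal minors: Δ₁ = 4, Δ₂ = -32, Δ₃ = -80.
The minors fit neither the all-positive nor the alternating-sign pattern, so H is indefinite: a saddle point.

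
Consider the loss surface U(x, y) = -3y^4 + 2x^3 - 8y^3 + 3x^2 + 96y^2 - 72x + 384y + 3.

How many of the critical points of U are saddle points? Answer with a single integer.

U separates as a function of x plus a function of y, so ∇U=0 decouples.
∂U/∂x = 6(x - 3)(x + 4) = 0 at x ∈ {-4, 3}; ∂U/∂y = -12(y - 4)(y + 2)(y + 4) = 0 at y ∈ {-4, -2, 4}.
The Hessian is diagonal: diag(U_xx, U_yy). Second derivatives: U_xx(-4)=-42, U_xx(3)=42; U_yy(-4)=-192, U_yy(-2)=144, U_yy(4)=-576.
Saddle points occur where the two diagonal entries have opposite signs: (-4, -2), (3, -4), (3, 4). Count: 3.

3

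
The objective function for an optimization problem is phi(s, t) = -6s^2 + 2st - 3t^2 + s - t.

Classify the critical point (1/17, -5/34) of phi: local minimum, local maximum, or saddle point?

local maximum

The Hessian of phi is constant: H = [[-12, 2], [2, -6]].
det(H) = (-12)·(-6) − 2² = 68.
det(H) > 0 and tr(H) = -18 < 0, so H is negative definite and the point is a local maximum.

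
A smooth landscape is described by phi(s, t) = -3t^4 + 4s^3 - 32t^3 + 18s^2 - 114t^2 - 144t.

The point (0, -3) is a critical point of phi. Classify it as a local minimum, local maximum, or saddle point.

The mixed partial ∂²phi/∂s∂t is 0, so the Hessian at any point is diag(phi_ss, phi_tt) = diag(12(2s + 3), -12(3t^2 + 16t + 19)).
At (0, -3): H = diag(36, 24).
Both eigenvalues are positive, so H is positive definite: a local minimum.

local minimum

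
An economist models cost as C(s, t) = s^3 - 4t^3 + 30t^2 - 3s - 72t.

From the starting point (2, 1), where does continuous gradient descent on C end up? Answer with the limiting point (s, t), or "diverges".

(1, 2)

C is separable, so gradient descent decouples: s follows -∂C/∂s, t follows -∂C/∂t.
∂C/∂s = 3(s - 1)(s + 1); at s=2 this is 9, so s decreases.
∂C/∂t = -12(t - 3)(t - 2); at t=1 this is -24, so t increases.
s converges to its nearest critical value 1 (a local min of the s-part); t converges to 2. The iterate converges to (1, 2).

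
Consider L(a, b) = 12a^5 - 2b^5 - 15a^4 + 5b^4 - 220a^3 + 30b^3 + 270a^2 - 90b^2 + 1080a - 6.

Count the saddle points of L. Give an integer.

8

L separates as a function of a plus a function of b, so ∇L=0 decouples.
∂L/∂a = 60(a - 3)(a - 2)(a + 1)(a + 3) = 0 at a ∈ {-3, -1, 2, 3}; ∂L/∂b = -10b(b - 3)(b - 2)(b + 3) = 0 at b ∈ {-3, 0, 2, 3}.
The Hessian is diagonal: diag(L_aa, L_bb). Second derivatives: L_aa(-3)=-3600, L_aa(-1)=1440, L_aa(2)=-900, L_aa(3)=1440; L_bb(-3)=900, L_bb(0)=-180, L_bb(2)=100, L_bb(3)=-180.
Saddle points occur where the two diagonal entries have opposite signs: (-3, -3), (-3, 2), (-1, 0), (-1, 3), (2, -3), (2, 2), (3, 0), (3, 3). Count: 8.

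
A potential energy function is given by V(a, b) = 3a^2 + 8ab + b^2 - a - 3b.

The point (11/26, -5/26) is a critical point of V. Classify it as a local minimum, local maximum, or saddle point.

saddle point

The Hessian of V is constant: H = [[6, 8], [8, 2]].
det(H) = 6·2 − 8² = -52.
Since det(H) < 0, H is indefinite and the critical point is a saddle point.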